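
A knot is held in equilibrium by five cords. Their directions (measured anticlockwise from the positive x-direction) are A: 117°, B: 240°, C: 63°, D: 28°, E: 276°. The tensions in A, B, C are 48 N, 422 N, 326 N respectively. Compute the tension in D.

T_D ≈ 94.6 N

Resolve: ΣF_x = 48 cos 117° + 422 cos 240° + 326 cos 63° + T_D cos 28° + T_E cos 276° = 0.
        ΣF_y = 48 sin 117° + 422 sin 240° + 326 sin 63° + T_D sin 28° + T_E sin 276° = 0.
The known terms sum to (-84.79, -32.23) N, so 0.8829 T_D + 0.1045 T_E = 84.79 and 0.4695 T_D − 0.9945 T_E = 32.23.
Solving simultaneously: T_D = 94.58 N, T_E = 12.24 N.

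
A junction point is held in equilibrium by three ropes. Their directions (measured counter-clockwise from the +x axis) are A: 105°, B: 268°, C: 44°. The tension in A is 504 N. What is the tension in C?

Resolve: ΣF_x = 504 cos 105° + T_B cos 268° + T_C cos 44° = 0.
        ΣF_y = 504 sin 105° + T_B sin 268° + T_C sin 44° = 0.
The known terms sum to (-130.4, 486.8) N, so -0.0349 T_B + 0.7193 T_C = 130.4 and -0.9994 T_B + 0.6947 T_C = -486.8.
Solving simultaneously: T_B = 634.6 N, T_C = 212.1 N.

T_C ≈ 212 N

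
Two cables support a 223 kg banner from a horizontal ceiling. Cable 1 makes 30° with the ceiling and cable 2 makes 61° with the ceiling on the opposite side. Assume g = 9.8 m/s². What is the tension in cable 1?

Weight W = 223 × 9.8 = 2185 N acts straight down.
Horizontal: T_1 cos 30° = T_2 cos 61°  →  T_2 = 1.786 T_1.
Vertical: T_1 sin 30° + T_2 sin 61° = 2185.
Substituting the horizontal relation into the vertical equation gives 2.062 T_1 = 2185, so T_1 = 1060 N.

T_1 ≈ 1060 N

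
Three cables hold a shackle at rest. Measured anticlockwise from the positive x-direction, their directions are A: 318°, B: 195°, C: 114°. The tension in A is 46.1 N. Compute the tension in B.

T_B ≈ 19 N

Resolve: ΣF_x = 46.1 cos 318° + T_B cos 195° + T_C cos 114° = 0.
        ΣF_y = 46.1 sin 318° + T_B sin 195° + T_C sin 114° = 0.
The known terms sum to (34.26, -30.85) N, so -0.9659 T_B − 0.4067 T_C = -34.26 and -0.2588 T_B + 0.9135 T_C = 30.85.
Solving simultaneously: T_B = 18.98 N, T_C = 39.14 N.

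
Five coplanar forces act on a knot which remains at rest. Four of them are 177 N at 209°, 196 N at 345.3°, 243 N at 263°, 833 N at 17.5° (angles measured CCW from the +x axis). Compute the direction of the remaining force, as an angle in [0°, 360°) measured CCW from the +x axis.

Sum the known components: ΣF_x = 799.6 N, ΣF_y = -126.2 N.
For equilibrium the remaining force must supply (−ΣF_x, −ΣF_y) = (-799.6, 126.2) N.
Magnitude = √((-799.6)² + (126.2)²) = 809.5 N; direction = atan2(126.2, -799.6) = 171.0°.

θ ≈ 171°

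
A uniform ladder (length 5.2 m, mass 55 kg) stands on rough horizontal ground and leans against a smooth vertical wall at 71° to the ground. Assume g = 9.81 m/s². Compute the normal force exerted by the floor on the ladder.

ΣF_y = 0: N_floor = 55×9.81 = 539.55 N.

N_floor ≈ 540 N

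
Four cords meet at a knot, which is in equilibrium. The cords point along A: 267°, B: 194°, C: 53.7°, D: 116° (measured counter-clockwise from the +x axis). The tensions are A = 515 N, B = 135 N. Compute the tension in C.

T_C ≈ 431 N

Resolve: ΣF_x = 515 cos 267° + 135 cos 194° + T_C cos 53.7° + T_D cos 116° = 0.
        ΣF_y = 515 sin 267° + 135 sin 194° + T_C sin 53.7° + T_D sin 116° = 0.
The known terms sum to (-157.9, -547) N, so 0.5920 T_C − 0.4384 T_D = 157.9 and 0.8059 T_C + 0.8988 T_D = 547.
Solving simultaneously: T_C = 431.1 N, T_D = 221.9 N.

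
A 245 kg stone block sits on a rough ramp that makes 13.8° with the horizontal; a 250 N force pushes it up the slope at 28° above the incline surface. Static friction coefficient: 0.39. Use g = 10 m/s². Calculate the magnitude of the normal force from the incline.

N ≈ 2260 N

Axes along / perpendicular to the incline. W sin 13.8° = 584.4 N down-slope; W cos 13.8° = 2379 N into the surface.
Perpendicular: N = W cos 13.8° − P sin 28° = 2379 − 117.4 = 2262 N.
Along incline: P cos 28° + f = W sin 13.8° (friction acts up-slope) → f = 584.4 − 220.7 = 363.7 N.
|f| = 363.7 N ≤ μN = 882.1 N, so the stone block is indeed static.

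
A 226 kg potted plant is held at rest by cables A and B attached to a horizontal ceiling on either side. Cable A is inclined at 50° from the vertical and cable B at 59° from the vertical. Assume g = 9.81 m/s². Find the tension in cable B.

T_B ≈ 1800 N

Angles from the horizontal: cable A is 90° − 50° = 40°, cable B is 90° − 59° = 31°.
Weight W = 226 × 9.81 = 2217 N acts straight down.
Horizontal: T_A cos 40° = T_B cos 31°  →  T_A = 1.119 T_B.
Vertical: T_A sin 40° + T_B sin 31° = 2217.
Substituting the horizontal relation into the vertical equation gives 1.234 T_B = 2217, so T_B = 1796 N.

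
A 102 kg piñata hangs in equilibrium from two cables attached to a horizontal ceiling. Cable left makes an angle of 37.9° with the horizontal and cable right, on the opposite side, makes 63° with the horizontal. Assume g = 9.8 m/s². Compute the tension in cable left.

Weight W = 102 × 9.8 = 999.6 N acts straight down.
Horizontal: T_left cos 37.9° = T_right cos 63°  →  T_right = 1.738 T_left.
Vertical: T_left sin 37.9° + T_right sin 63° = 999.6.
Substituting the horizontal relation into the vertical equation gives 2.163 T_left = 999.6, so T_left = 462.1 N.

T_left ≈ 462 N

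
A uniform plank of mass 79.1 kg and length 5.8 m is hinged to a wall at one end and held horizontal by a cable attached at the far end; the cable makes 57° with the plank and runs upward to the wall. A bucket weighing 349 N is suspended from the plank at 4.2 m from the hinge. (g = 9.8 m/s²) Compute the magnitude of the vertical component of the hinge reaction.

|H_y| ≈ 484 N

Take torques about the hinge: T sin 57° · 5.8 = 79.1×9.8×2.9 + 349×4.2 = 3713.8 N·m.
So T = 3713.8 / (0.8387 × 5.8) = 763.49 N.
ΣF_y = 0: H_y = (79.1×9.8 + 349) − T sin 57° = 1124.2 − 640.31 = 483.87 N.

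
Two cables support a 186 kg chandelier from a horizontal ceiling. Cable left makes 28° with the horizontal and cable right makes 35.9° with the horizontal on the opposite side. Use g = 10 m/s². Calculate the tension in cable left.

T_left ≈ 1680 N

Weight W = 186 × 10 = 1860 N acts straight down.
Horizontal: T_left cos 28° = T_right cos 35.9°  →  T_right = 1.09 T_left.
Vertical: T_left sin 28° + T_right sin 35.9° = 1860.
Substituting the horizontal relation into the vertical equation gives 1.109 T_left = 1860, so T_left = 1678 N.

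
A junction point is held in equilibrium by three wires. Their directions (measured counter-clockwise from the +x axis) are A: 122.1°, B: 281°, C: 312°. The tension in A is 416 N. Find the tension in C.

Resolve: ΣF_x = 416 cos 122.1° + T_B cos 281° + T_C cos 312° = 0.
        ΣF_y = 416 sin 122.1° + T_B sin 281° + T_C sin 312° = 0.
The known terms sum to (-221.1, 352.4) N, so 0.1908 T_B + 0.6691 T_C = 221.1 and -0.9816 T_B − 0.7431 T_C = -352.4.
Solving simultaneously: T_B = 138.9 N, T_C = 290.8 N.

T_C ≈ 291 N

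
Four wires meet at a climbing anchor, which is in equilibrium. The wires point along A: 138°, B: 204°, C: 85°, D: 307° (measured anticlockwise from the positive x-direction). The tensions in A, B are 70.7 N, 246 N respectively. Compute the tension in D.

Resolve: ΣF_x = 70.7 cos 138° + 246 cos 204° + T_C cos 85° + T_D cos 307° = 0.
        ΣF_y = 70.7 sin 138° + 246 sin 204° + T_C sin 85° + T_D sin 307° = 0.
The known terms sum to (-277.3, -52.75) N, so 0.0872 T_C + 0.6018 T_D = 277.3 and 0.9962 T_C − 0.7986 T_D = 52.75.
Solving simultaneously: T_C = 378.4 N, T_D = 405.9 N.

T_D ≈ 406 N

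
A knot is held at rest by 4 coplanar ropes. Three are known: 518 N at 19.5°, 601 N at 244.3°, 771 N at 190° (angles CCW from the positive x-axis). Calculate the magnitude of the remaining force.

F ≈ 732 N

Sum the known components: ΣF_x = -531.6 N, ΣF_y = -502.5 N.
For equilibrium the remaining force must supply (−ΣF_x, −ΣF_y) = (531.6, 502.5) N.
Magnitude = √((531.6)² + (502.5)²) = 731.5 N; direction = atan2(502.5, 531.6) = 43.4°.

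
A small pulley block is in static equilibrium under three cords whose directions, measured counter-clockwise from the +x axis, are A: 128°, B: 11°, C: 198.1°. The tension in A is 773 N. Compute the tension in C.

T_C ≈ 5570 N

Resolve: ΣF_x = 773 cos 128° + T_B cos 11° + T_C cos 198.1° = 0.
        ΣF_y = 773 sin 128° + T_B sin 11° + T_C sin 198.1° = 0.
The known terms sum to (-475.9, 609.1) N, so 0.9816 T_B − 0.9505 T_C = 475.9 and 0.1908 T_B − 0.3107 T_C = -609.1.
Solving simultaneously: T_B = 5881 N, T_C = 5572 N.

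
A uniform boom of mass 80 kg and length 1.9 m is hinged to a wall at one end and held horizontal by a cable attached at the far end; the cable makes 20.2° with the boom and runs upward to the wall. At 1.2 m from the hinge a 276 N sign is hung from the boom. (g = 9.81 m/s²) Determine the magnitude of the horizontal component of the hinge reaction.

H_x ≈ 1540 N

Take torques about the hinge: T sin 20.2° · 1.9 = 80×9.81×0.95 + 276×1.2 = 1076.8 N·m.
So T = 1076.8 / (0.3453 × 1.9) = 1641.2 N.
ΣF_x = 0: H_x = T cos 20.2° = 1540.3 N.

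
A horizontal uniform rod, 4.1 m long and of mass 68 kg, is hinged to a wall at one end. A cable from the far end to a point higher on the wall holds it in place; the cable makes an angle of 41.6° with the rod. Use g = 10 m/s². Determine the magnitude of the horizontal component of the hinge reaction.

Take torques about the hinge: T sin 41.6° · 4.1 = 68×10×2.05 = 1394 N·m.
So T = 1394 / (0.6639 × 4.1) = 512.11 N.
ΣF_x = 0: H_x = T cos 41.6° = 382.95 N.

H_x ≈ 383 N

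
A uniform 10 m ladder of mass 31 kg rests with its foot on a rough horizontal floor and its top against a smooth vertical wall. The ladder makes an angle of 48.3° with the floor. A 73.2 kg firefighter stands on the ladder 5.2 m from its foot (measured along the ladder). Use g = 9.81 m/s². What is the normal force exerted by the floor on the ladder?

ΣF_y = 0: N_floor = 31×9.81 + 73.2×9.81 = 1022.2 N.

N_floor ≈ 1020 N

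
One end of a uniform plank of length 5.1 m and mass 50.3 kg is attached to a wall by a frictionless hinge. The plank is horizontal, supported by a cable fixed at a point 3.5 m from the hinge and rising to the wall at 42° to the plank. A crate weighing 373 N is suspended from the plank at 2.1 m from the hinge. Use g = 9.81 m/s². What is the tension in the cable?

Take torques about the hinge: T sin 42° · 3.5 = 50.3×9.81×2.55 + 373×2.1 = 2041.6 N·m.
So T = 2041.6 / (0.6691 × 3.5) = 871.74 N.

T ≈ 872 N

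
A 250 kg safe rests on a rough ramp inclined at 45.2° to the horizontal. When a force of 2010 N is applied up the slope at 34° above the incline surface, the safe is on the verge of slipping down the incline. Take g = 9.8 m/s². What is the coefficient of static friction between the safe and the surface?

μ ≈ 0.120

On the verge of sliding down the incline, friction is at its maximum μN and acts up the slope.
Perpendicular to incline: N = W cos 45.2° − P sin 34° = 1726 − 1124 = 602.4 N.
Along incline: P cos 34° + μN = W sin 45.2° → μ = (W sin 45.2° − P cos 34°) / N = 0.1197.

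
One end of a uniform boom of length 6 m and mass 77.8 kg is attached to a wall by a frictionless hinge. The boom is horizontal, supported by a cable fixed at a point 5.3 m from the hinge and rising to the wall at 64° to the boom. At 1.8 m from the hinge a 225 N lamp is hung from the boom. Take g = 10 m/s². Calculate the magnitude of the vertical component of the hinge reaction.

|H_y| ≈ 486 N

Take torques about the hinge: T sin 64° · 5.3 = 77.8×10×3 + 225×1.8 = 2739 N·m.
So T = 2739 / (0.8988 × 5.3) = 574.98 N.
ΣF_y = 0: H_y = (77.8×10 + 225) − T sin 64° = 1003 − 516.79 = 486.21 N.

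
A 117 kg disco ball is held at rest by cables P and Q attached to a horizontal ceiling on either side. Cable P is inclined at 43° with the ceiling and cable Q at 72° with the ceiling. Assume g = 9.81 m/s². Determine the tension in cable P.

Weight W = 117 × 9.81 = 1148 N acts straight down.
Horizontal: T_P cos 43° = T_Q cos 72°  →  T_Q = 2.367 T_P.
Vertical: T_P sin 43° + T_Q sin 72° = 1148.
Substituting the horizontal relation into the vertical equation gives 2.933 T_P = 1148, so T_P = 391.3 N.

T_P ≈ 391 N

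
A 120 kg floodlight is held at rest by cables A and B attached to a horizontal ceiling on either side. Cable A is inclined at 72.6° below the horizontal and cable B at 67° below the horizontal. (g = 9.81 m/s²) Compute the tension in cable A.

Weight W = 120 × 9.81 = 1177 N acts straight down.
Horizontal: T_A cos 72.6° = T_B cos 67°  →  T_B = 0.7653 T_A.
Vertical: T_A sin 72.6° + T_B sin 67° = 1177.
Substituting the horizontal relation into the vertical equation gives 1.659 T_A = 1177, so T_A = 709.7 N.

T_A ≈ 710 N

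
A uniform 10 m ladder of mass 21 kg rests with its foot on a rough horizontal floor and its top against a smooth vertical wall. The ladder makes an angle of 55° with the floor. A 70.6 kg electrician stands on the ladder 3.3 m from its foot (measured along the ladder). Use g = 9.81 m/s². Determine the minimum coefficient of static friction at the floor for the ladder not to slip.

ΣF_y = 0: N_floor = 21×9.81 + 70.6×9.81 = 898.6 N.
Torques about the foot: N_wall · 10 sin 55° = 21×9.81×5 cos 55° + 70.6×9.81×3.3 cos 55° → N_wall = 232.16 N.
ΣF_x = 0: f_floor = N_wall = 232.16 N.
μ_min = f_floor / N_floor = 232.16 / 898.6 = 0.2584.

μ_min ≈ 0.258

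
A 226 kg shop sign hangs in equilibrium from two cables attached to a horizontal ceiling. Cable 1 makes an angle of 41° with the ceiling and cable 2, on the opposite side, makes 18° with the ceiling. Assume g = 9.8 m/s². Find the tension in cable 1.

T_1 ≈ 2460 N

Weight W = 226 × 9.8 = 2215 N acts straight down.
Horizontal: T_1 cos 41° = T_2 cos 18°  →  T_2 = 0.7935 T_1.
Vertical: T_1 sin 41° + T_2 sin 18° = 2215.
Substituting the horizontal relation into the vertical equation gives 0.9013 T_1 = 2215, so T_1 = 2457 N.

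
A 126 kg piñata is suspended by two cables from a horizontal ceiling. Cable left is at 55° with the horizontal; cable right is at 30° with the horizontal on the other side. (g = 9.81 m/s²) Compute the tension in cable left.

Weight W = 126 × 9.81 = 1236 N acts straight down.
Horizontal: T_left cos 55° = T_right cos 30°  →  T_right = 0.6623 T_left.
Vertical: T_left sin 55° + T_right sin 30° = 1236.
Substituting the horizontal relation into the vertical equation gives 1.15 T_left = 1236, so T_left = 1075 N.

T_left ≈ 1070 N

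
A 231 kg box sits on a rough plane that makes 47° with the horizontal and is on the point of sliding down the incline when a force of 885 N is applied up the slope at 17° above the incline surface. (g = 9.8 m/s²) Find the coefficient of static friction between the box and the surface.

μ ≈ 0.630

On the verge of sliding down the incline, friction is at its maximum μN and acts up the slope.
Perpendicular to incline: N = W cos 47° − P sin 17° = 1544 − 258.7 = 1285 N.
Along incline: P cos 17° + μN = W sin 47° → μ = (W sin 47° − P cos 17°) / N = 0.6297.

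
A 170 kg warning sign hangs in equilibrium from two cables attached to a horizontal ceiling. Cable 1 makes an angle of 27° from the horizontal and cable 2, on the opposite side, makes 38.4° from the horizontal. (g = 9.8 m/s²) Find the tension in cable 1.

T_1 ≈ 1440 N

Weight W = 170 × 9.8 = 1666 N acts straight down.
Horizontal: T_1 cos 27° = T_2 cos 38.4°  →  T_2 = 1.137 T_1.
Vertical: T_1 sin 27° + T_2 sin 38.4° = 1666.
Substituting the horizontal relation into the vertical equation gives 1.16 T_1 = 1666, so T_1 = 1436 N.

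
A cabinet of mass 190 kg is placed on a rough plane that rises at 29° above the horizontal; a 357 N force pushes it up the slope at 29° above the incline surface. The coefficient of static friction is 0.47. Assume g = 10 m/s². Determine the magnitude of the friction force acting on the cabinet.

Axes along / perpendicular to the incline. W sin 29° = 921.1 N down-slope; W cos 29° = 1662 N into the surface.
Perpendicular: N = W cos 29° − P sin 29° = 1662 − 173.1 = 1489 N.
Along incline: P cos 29° + f = W sin 29° (friction acts up-slope) → f = 921.1 − 312.2 = 608.9 N.
|f| = 608.9 N ≤ μN = 699.7 N, so the cabinet is indeed static.

f ≈ 609 N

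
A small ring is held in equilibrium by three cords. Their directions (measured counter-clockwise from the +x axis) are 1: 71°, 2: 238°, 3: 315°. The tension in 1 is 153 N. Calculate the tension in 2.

Resolve: ΣF_x = 153 cos 71° + T_2 cos 238° + T_3 cos 315° = 0.
        ΣF_y = 153 sin 71° + T_2 sin 238° + T_3 sin 315° = 0.
The known terms sum to (49.81, 144.7) N, so -0.5299 T_2 + 0.7071 T_3 = -49.81 and -0.8480 T_2 − 0.7071 T_3 = -144.7.
Solving simultaneously: T_2 = 141.1 N, T_3 = 35.32 N.

T_2 ≈ 141 N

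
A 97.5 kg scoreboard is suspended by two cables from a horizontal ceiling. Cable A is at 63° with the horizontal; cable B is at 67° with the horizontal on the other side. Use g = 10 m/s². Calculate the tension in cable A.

Weight W = 97.5 × 10 = 975 N acts straight down.
Horizontal: T_A cos 63° = T_B cos 67°  →  T_B = 1.162 T_A.
Vertical: T_A sin 63° + T_B sin 67° = 975.
Substituting the horizontal relation into the vertical equation gives 1.961 T_A = 975, so T_A = 497.3 N.

T_A ≈ 497 N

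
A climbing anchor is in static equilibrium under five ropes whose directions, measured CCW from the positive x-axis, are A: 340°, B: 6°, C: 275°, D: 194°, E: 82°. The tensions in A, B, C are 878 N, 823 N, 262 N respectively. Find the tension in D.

T_D ≈ 1850 N

Resolve: ΣF_x = 878 cos 340° + 823 cos 6° + 262 cos 275° + T_D cos 194° + T_E cos 82° = 0.
        ΣF_y = 878 sin 340° + 823 sin 6° + 262 sin 275° + T_D sin 194° + T_E sin 82° = 0.
The known terms sum to (1666, -475.3) N, so -0.9703 T_D + 0.1392 T_E = -1666 and -0.2419 T_D + 0.9903 T_E = 475.3.
Solving simultaneously: T_D = 1851 N, T_E = 932.2 N.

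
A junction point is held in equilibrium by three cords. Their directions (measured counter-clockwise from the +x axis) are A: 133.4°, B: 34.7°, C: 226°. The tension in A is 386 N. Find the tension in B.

T_B ≈ 1970 N

Resolve: ΣF_x = 386 cos 133.4° + T_B cos 34.7° + T_C cos 226° = 0.
        ΣF_y = 386 sin 133.4° + T_B sin 34.7° + T_C sin 226° = 0.
The known terms sum to (-265.2, 280.5) N, so 0.8221 T_B − 0.6947 T_C = 265.2 and 0.5693 T_B − 0.7193 T_C = -280.5.
Solving simultaneously: T_B = 1968 N, T_C = 1947 N.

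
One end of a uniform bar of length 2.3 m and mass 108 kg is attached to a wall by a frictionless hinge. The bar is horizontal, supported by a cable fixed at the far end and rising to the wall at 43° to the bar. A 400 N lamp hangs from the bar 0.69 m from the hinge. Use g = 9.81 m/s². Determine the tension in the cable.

T ≈ 953 N

Take torques about the hinge: T sin 43° · 2.3 = 108×9.81×1.15 + 400×0.69 = 1494.4 N·m.
So T = 1494.4 / (0.6820 × 2.3) = 952.7 N.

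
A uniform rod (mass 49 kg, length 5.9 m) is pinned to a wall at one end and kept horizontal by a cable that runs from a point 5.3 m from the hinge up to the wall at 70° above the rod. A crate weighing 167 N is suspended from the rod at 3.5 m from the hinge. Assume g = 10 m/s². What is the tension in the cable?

Take torques about the hinge: T sin 70° · 5.3 = 49×10×2.95 + 167×3.5 = 2030 N·m.
So T = 2030 / (0.9397 × 5.3) = 407.6 N.

T ≈ 408 N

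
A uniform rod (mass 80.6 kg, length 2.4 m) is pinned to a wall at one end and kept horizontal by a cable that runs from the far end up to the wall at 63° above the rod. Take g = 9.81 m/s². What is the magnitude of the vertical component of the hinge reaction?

|H_y| ≈ 395 N

Take torques about the hinge: T sin 63° · 2.4 = 80.6×9.81×1.2 = 948.82 N·m.
So T = 948.82 / (0.8910 × 2.4) = 443.7 N.
ΣF_y = 0: H_y = (80.6×9.81) − T sin 63° = 790.69 − 395.34 = 395.34 N.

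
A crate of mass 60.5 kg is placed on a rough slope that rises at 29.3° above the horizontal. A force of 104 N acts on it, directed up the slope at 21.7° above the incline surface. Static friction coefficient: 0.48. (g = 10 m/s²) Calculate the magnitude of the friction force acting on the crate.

f ≈ 199 N

Axes along / perpendicular to the incline. W sin 29.3° = 296.1 N down-slope; W cos 29.3° = 527.6 N into the surface.
Perpendicular: N = W cos 29.3° − P sin 21.7° = 527.6 − 38.45 = 489.1 N.
Along incline: P cos 21.7° + f = W sin 29.3° (friction acts up-slope) → f = 296.1 − 96.63 = 199.4 N.
|f| = 199.4 N ≤ μN = 234.8 N, so the crate is indeed static.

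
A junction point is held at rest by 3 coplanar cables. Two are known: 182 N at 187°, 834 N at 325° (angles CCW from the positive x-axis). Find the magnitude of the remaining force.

F ≈ 709 N

Sum the known components: ΣF_x = 502.5 N, ΣF_y = -500.5 N.
For equilibrium the remaining force must supply (−ΣF_x, −ΣF_y) = (-502.5, 500.5) N.
Magnitude = √((-502.5)² + (500.5)²) = 709.3 N; direction = atan2(500.5, -502.5) = 135.1°.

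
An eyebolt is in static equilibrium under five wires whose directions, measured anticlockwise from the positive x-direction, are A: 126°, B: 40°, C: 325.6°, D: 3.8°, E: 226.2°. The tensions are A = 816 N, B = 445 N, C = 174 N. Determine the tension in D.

Resolve: ΣF_x = 816 cos 126° + 445 cos 40° + 174 cos 325.6° + T_D cos 3.8° + T_E cos 226.2° = 0.
        ΣF_y = 816 sin 126° + 445 sin 40° + 174 sin 325.6° + T_D sin 3.8° + T_E sin 226.2° = 0.
The known terms sum to (4.827, 847.9) N, so 0.9978 T_D − 0.6921 T_E = -4.827 and 0.0663 T_D − 0.7218 T_E = -847.9.
Solving simultaneously: T_D = 865.2 N, T_E = 1254 N.

T_D ≈ 865 N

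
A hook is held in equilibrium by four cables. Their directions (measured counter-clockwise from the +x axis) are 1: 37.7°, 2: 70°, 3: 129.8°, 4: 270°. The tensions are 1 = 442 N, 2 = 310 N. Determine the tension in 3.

Resolve: ΣF_x = 442 cos 37.7° + 310 cos 70° + T_3 cos 129.8° + T_4 cos 270° = 0.
        ΣF_y = 442 sin 37.7° + 310 sin 70° + T_3 sin 129.8° + T_4 sin 270° = 0.
The known terms sum to (455.7, 561.6) N, so -0.6401 T_3 + 0.0000 T_4 = -455.7 and 0.7683 T_3 − 1.0000 T_4 = -561.6.
Solving simultaneously: T_3 = 712 N, T_4 = 1109 N.

T_3 ≈ 712 N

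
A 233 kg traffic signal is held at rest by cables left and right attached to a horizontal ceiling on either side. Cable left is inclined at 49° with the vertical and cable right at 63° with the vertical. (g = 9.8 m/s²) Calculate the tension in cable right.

Angles from the horizontal: cable left is 90° − 49° = 41°, cable right is 90° − 63° = 27°.
Weight W = 233 × 9.8 = 2283 N acts straight down.
Horizontal: T_left cos 41° = T_right cos 27°  →  T_left = 1.181 T_right.
Vertical: T_left sin 41° + T_right sin 27° = 2283.
Substituting the horizontal relation into the vertical equation gives 1.229 T_right = 2283, so T_right = 1859 N.

T_right ≈ 1860 N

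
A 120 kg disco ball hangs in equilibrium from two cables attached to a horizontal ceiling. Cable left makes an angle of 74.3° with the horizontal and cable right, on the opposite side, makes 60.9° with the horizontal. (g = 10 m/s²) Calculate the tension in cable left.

T_left ≈ 828 N

Weight W = 120 × 10 = 1200 N acts straight down.
Horizontal: T_left cos 74.3° = T_right cos 60.9°  →  T_right = 0.5564 T_left.
Vertical: T_left sin 74.3° + T_right sin 60.9° = 1200.
Substituting the horizontal relation into the vertical equation gives 1.449 T_left = 1200, so T_left = 828.2 N.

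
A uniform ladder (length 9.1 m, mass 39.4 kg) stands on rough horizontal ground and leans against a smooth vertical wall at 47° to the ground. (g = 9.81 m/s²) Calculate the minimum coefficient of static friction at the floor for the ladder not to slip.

ΣF_y = 0: N_floor = 39.4×9.81 = 386.51 N.
Torques about the foot: N_wall · 9.1 sin 47° = 39.4×9.81×4.55 cos 47° → N_wall = 180.22 N.
ΣF_x = 0: f_floor = N_wall = 180.22 N.
μ_min = f_floor / N_floor = 180.22 / 386.51 = 0.4663.

μ_min ≈ 0.466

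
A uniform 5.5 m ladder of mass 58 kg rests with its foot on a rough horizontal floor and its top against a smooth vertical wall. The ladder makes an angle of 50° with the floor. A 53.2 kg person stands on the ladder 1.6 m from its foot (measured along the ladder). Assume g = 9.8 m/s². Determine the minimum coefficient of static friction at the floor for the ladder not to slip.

ΣF_y = 0: N_floor = 58×9.8 + 53.2×9.8 = 1089.8 N.
Torques about the foot: N_wall · 5.5 sin 50° = 58×9.8×2.75 cos 50° + 53.2×9.8×1.6 cos 50° → N_wall = 365.74 N.
ΣF_x = 0: f_floor = N_wall = 365.74 N.
μ_min = f_floor / N_floor = 365.74 / 1089.8 = 0.3356.

μ_min ≈ 0.336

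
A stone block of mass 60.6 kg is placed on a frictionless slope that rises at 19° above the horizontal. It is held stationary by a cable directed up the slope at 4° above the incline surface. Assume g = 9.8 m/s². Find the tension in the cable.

Take axes along and perpendicular to the incline. Weight components: W sin 19° = 193.3 N down-slope, W cos 19° = 561.5 N into the surface.
Along incline: T cos 4° = W sin 19° → T = 193.8 N.
Perpendicular: N = W cos 19° − T sin 4° = 548 N.

T ≈ 194 N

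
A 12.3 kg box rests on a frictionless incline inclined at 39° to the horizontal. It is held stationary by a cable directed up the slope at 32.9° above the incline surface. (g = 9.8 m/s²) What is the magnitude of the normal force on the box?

Take axes along and perpendicular to the incline. Weight components: W sin 39° = 75.86 N down-slope, W cos 39° = 93.68 N into the surface.
Along incline: T cos 32.9° = W sin 39° → T = 90.35 N.
Perpendicular: N = W cos 39° − T sin 32.9° = 44.6 N.

N ≈ 44.6 N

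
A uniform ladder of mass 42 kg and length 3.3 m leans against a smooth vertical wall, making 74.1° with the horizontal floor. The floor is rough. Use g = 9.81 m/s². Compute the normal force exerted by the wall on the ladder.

N_wall ≈ 58.7 N

Torques about the foot: N_wall · 3.3 sin 74.1° = 42×9.81×1.65 cos 74.1° → N_wall = 58.683 N.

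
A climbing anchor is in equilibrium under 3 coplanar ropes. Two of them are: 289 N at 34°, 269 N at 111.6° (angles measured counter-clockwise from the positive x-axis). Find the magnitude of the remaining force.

F ≈ 435 N

Sum the known components: ΣF_x = 140.6 N, ΣF_y = 411.7 N.
For equilibrium the remaining force must supply (−ΣF_x, −ΣF_y) = (-140.6, -411.7) N.
Magnitude = √((-140.6)² + (-411.7)²) = 435.1 N; direction = atan2(-411.7, -140.6) = 251.1°.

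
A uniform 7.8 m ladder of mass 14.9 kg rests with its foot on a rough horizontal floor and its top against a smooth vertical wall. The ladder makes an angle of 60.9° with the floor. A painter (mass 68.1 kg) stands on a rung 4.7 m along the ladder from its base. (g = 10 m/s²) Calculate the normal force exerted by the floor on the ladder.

N_floor ≈ 830 N

ΣF_y = 0: N_floor = 14.9×10 + 68.1×10 = 830 N.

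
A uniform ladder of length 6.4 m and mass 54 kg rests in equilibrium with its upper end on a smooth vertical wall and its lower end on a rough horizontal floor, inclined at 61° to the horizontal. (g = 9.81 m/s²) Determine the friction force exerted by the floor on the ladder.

Torques about the foot: N_wall · 6.4 sin 61° = 54×9.81×3.2 cos 61° → N_wall = 146.82 N.
ΣF_x = 0: f_floor = N_wall = 146.82 N.

f ≈ 147 N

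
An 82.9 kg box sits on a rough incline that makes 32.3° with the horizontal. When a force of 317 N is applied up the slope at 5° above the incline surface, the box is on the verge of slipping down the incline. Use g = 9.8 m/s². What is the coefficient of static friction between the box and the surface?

μ ≈ 0.180

On the verge of sliding down the incline, friction is at its maximum μN and acts up the slope.
Perpendicular to incline: N = W cos 32.3° − P sin 5° = 686.7 − 27.63 = 659.1 N.
Along incline: P cos 5° + μN = W sin 32.3° → μ = (W sin 32.3° − P cos 5°) / N = 0.1795.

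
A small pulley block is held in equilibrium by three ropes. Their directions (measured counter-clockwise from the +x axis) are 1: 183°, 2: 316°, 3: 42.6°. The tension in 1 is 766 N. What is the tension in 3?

T_3 ≈ 561 N

Resolve: ΣF_x = 766 cos 183° + T_2 cos 316° + T_3 cos 42.6° = 0.
        ΣF_y = 766 sin 183° + T_2 sin 316° + T_3 sin 42.6° = 0.
The known terms sum to (-765, -40.09) N, so 0.7193 T_2 + 0.7361 T_3 = 765 and -0.6947 T_2 + 0.6769 T_3 = 40.09.
Solving simultaneously: T_2 = 489.1 N, T_3 = 561.2 N.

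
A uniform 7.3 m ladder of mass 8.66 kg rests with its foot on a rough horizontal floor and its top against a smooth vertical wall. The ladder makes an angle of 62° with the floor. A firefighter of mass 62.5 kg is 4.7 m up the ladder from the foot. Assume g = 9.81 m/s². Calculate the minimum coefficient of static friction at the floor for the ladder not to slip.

μ_min ≈ 0.333

ΣF_y = 0: N_floor = 8.66×9.81 + 62.5×9.81 = 698.08 N.
Torques about the foot: N_wall · 7.3 sin 62° = 8.66×9.81×3.65 cos 62° + 62.5×9.81×4.7 cos 62° → N_wall = 232.48 N.
ΣF_x = 0: f_floor = N_wall = 232.48 N.
μ_min = f_floor / N_floor = 232.48 / 698.08 = 0.333.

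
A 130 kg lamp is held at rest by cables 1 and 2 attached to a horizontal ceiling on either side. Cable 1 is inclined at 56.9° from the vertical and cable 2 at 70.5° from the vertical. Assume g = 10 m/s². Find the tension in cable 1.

Angles from the horizontal: cable 1 is 90° − 56.9° = 33.1°, cable 2 is 90° − 70.5° = 19.5°.
Weight W = 130 × 10 = 1300 N acts straight down.
Horizontal: T_1 cos 33.1° = T_2 cos 19.5°  →  T_2 = 0.8887 T_1.
Vertical: T_1 sin 33.1° + T_2 sin 19.5° = 1300.
Substituting the horizontal relation into the vertical equation gives 0.8428 T_1 = 1300, so T_1 = 1543 N.

T_1 ≈ 1540 N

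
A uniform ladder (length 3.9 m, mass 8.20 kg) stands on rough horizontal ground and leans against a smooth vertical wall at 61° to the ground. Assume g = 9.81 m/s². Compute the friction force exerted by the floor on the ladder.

f ≈ 22.3 N

Torques about the foot: N_wall · 3.9 sin 61° = 8.20×9.81×1.95 cos 61° → N_wall = 22.295 N.
ΣF_x = 0: f_floor = N_wall = 22.295 N.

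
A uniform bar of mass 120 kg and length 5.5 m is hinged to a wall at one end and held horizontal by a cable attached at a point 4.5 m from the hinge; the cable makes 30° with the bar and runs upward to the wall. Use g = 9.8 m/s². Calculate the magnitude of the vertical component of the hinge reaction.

|H_y| ≈ 457 N

Take torques about the hinge: T sin 30° · 4.5 = 120×9.8×2.75 = 3234 N·m.
So T = 3234 / (0.5000 × 4.5) = 1437.3 N.
ΣF_y = 0: H_y = (120×9.8) − T sin 30° = 1176 − 718.67 = 457.33 N.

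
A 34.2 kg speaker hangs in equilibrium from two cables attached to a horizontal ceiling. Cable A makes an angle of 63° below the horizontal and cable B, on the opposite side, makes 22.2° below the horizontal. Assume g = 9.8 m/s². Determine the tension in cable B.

Weight W = 34.2 × 9.8 = 335.2 N acts straight down.
Horizontal: T_A cos 63° = T_B cos 22.2°  →  T_A = 2.039 T_B.
Vertical: T_A sin 63° + T_B sin 22.2° = 335.2.
Substituting the horizontal relation into the vertical equation gives 2.195 T_B = 335.2, so T_B = 152.7 N.

T_B ≈ 153 N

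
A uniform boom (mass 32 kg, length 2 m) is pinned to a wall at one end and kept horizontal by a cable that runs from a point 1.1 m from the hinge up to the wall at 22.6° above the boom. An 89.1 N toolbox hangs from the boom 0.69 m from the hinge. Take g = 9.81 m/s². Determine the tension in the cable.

T ≈ 888 N

Take torques about the hinge: T sin 22.6° · 1.1 = 32×9.81×1 + 89.1×0.69 = 375.4 N·m.
So T = 375.4 / (0.3843 × 1.1) = 888.05 N.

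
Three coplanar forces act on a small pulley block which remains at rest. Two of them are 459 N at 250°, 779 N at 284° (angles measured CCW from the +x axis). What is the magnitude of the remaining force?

Sum the known components: ΣF_x = 31.47 N, ΣF_y = -1187 N.
For equilibrium the remaining force must supply (−ΣF_x, −ΣF_y) = (-31.47, 1187) N.
Magnitude = √((-31.47)² + (1187)²) = 1188 N; direction = atan2(1187, -31.47) = 91.5°.

F ≈ 1190 N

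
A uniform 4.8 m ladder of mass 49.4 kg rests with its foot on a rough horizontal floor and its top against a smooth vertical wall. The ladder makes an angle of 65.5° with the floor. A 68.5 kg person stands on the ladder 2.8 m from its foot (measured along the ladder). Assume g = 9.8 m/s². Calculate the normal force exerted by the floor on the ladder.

ΣF_y = 0: N_floor = 49.4×9.8 + 68.5×9.8 = 1155.4 N.

N_floor ≈ 1160 N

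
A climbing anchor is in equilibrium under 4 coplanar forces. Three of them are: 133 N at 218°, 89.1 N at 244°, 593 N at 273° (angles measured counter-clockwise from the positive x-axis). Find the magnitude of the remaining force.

F ≈ 763 N

Sum the known components: ΣF_x = -112.8 N, ΣF_y = -754.2 N.
For equilibrium the remaining force must supply (−ΣF_x, −ΣF_y) = (112.8, 754.2) N.
Magnitude = √((112.8)² + (754.2)²) = 762.5 N; direction = atan2(754.2, 112.8) = 81.5°.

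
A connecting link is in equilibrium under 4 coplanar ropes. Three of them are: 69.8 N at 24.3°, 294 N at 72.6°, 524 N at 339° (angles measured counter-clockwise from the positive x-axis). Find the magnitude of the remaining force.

Sum the known components: ΣF_x = 640.7 N, ΣF_y = 121.5 N.
For equilibrium the remaining force must supply (−ΣF_x, −ΣF_y) = (-640.7, -121.5) N.
Magnitude = √((-640.7)² + (-121.5)²) = 652.1 N; direction = atan2(-121.5, -640.7) = 190.7°.

F ≈ 652 N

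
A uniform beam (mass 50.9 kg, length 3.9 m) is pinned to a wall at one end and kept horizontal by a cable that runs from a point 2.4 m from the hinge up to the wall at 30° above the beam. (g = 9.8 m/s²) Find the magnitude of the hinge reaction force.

|H| ≈ 708 N

Take torques about the hinge: T sin 30° · 2.4 = 50.9×9.8×1.95 = 972.7 N·m.
So T = 972.7 / (0.5000 × 2.4) = 810.58 N.
ΣF_x = 0: H_x = T cos 30° = 701.99 N.
ΣF_y = 0: H_y = (50.9×9.8) − T sin 30° = 498.82 − 405.29 = 93.529 N.
|H| = √(H_x² + H_y²) = √((701.99)² + (93.529)²) = 708.19 N.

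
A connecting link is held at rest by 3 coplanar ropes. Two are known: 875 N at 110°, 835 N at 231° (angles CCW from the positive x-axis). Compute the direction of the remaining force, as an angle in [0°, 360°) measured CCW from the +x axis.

θ ≈ 348°

Sum the known components: ΣF_x = -824.8 N, ΣF_y = 173.3 N.
For equilibrium the remaining force must supply (−ΣF_x, −ΣF_y) = (824.8, -173.3) N.
Magnitude = √((824.8)² + (-173.3)²) = 842.8 N; direction = atan2(-173.3, 824.8) = 348.1°.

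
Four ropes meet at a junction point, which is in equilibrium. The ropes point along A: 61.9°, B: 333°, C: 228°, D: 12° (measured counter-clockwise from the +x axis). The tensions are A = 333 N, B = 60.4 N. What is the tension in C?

Resolve: ΣF_x = 333 cos 61.9° + 60.4 cos 333° + T_C cos 228° + T_D cos 12° = 0.
        ΣF_y = 333 sin 61.9° + 60.4 sin 333° + T_C sin 228° + T_D sin 12° = 0.
The known terms sum to (210.7, 266.3) N, so -0.6691 T_C + 0.9781 T_D = -210.7 and -0.7431 T_C + 0.2079 T_D = -266.3.
Solving simultaneously: T_C = 368.7 N, T_D = 36.84 N.

T_C ≈ 369 N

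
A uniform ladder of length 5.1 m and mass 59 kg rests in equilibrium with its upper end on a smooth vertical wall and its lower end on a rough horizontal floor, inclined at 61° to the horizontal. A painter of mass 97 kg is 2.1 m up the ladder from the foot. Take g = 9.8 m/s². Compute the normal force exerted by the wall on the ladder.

Torques about the foot: N_wall · 5.1 sin 61° = 59×9.8×2.55 cos 61° + 97×9.8×2.1 cos 61° → N_wall = 377.22 N.

N_wall ≈ 377 N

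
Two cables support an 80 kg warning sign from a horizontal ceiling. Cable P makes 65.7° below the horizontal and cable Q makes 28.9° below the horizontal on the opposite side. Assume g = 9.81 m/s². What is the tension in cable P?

Weight W = 80 × 9.81 = 784.8 N acts straight down.
Horizontal: T_P cos 65.7° = T_Q cos 28.9°  →  T_Q = 0.4701 T_P.
Vertical: T_P sin 65.7° + T_Q sin 28.9° = 784.8.
Substituting the horizontal relation into the vertical equation gives 1.139 T_P = 784.8, so T_P = 689.3 N.

T_P ≈ 689 N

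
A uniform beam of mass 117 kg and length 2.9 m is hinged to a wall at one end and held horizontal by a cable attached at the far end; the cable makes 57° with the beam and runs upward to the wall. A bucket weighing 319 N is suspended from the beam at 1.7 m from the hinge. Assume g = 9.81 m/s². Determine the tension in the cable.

Take torques about the hinge: T sin 57° · 2.9 = 117×9.81×1.45 + 319×1.7 = 2206.6 N·m.
So T = 2206.6 / (0.8387 × 2.9) = 907.25 N.

T ≈ 907 N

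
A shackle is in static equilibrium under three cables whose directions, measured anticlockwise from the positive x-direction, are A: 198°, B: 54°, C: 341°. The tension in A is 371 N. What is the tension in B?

Resolve: ΣF_x = 371 cos 198° + T_B cos 54° + T_C cos 341° = 0.
        ΣF_y = 371 sin 198° + T_B sin 54° + T_C sin 341° = 0.
The known terms sum to (-352.8, -114.6) N, so 0.5878 T_B + 0.9455 T_C = 352.8 and 0.8090 T_B − 0.3256 T_C = 114.6.
Solving simultaneously: T_B = 233.5 N, T_C = 228 N.

T_B ≈ 233 N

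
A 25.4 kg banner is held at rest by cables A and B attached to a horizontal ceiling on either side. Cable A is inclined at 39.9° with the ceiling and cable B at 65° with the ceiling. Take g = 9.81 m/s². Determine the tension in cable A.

T_A ≈ 109 N

Weight W = 25.4 × 9.81 = 249.2 N acts straight down.
Horizontal: T_A cos 39.9° = T_B cos 65°  →  T_B = 1.815 T_A.
Vertical: T_A sin 39.9° + T_B sin 65° = 249.2.
Substituting the horizontal relation into the vertical equation gives 2.287 T_A = 249.2, so T_A = 109 N.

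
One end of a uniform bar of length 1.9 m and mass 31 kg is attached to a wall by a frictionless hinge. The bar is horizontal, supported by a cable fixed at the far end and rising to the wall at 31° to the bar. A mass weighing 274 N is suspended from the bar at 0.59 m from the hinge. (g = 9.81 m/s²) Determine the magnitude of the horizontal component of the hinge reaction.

H_x ≈ 395 N

Take torques about the hinge: T sin 31° · 1.9 = 31×9.81×0.95 + 274×0.59 = 450.56 N·m.
So T = 450.56 / (0.5150 × 1.9) = 460.43 N.
ΣF_x = 0: H_x = T cos 31° = 394.67 N.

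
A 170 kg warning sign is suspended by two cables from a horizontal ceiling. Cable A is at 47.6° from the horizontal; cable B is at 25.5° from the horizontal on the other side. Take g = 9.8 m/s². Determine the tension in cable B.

Weight W = 170 × 9.8 = 1666 N acts straight down.
Horizontal: T_A cos 47.6° = T_B cos 25.5°  →  T_A = 1.339 T_B.
Vertical: T_A sin 47.6° + T_B sin 25.5° = 1666.
Substituting the horizontal relation into the vertical equation gives 1.419 T_B = 1666, so T_B = 1174 N.

T_B ≈ 1170 N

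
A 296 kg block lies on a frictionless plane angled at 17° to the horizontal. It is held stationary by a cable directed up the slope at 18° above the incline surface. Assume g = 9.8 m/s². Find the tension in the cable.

Take axes along and perpendicular to the incline. Weight components: W sin 17° = 848.1 N down-slope, W cos 17° = 2774 N into the surface.
Along incline: T cos 18° = W sin 17° → T = 891.8 N.
Perpendicular: N = W cos 17° − T sin 18° = 2498 N.

T ≈ 892 N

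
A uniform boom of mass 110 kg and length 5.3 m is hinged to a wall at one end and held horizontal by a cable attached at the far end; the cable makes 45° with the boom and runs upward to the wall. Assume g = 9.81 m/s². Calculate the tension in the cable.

Take torques about the hinge: T sin 45° · 5.3 = 110×9.81×2.65 = 2859.6 N·m.
So T = 2859.6 / (0.7071 × 5.3) = 763.04 N.

T ≈ 763 N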